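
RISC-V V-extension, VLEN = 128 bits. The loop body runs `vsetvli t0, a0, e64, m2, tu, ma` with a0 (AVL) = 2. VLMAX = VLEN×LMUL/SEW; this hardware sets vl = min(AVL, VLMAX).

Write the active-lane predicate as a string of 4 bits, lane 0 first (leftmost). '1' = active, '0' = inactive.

predicate = 1100

lanes per group: 128·2/64 = 4
vl ← min(2, 4) = 2
bits (lane 0 leftmost): 1100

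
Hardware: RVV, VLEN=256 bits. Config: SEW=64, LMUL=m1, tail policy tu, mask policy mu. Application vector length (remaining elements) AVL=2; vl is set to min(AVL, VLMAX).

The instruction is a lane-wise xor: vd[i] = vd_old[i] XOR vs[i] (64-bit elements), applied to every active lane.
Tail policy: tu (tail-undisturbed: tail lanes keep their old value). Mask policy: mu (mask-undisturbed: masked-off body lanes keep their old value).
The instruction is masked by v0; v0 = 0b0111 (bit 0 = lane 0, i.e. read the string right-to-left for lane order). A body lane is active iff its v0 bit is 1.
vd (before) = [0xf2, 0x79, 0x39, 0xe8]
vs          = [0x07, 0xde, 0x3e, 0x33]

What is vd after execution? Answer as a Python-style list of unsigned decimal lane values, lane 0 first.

vd = [245, 167, 57, 232]

VLMAX = (256 × 1) / 64 = 4 lanes
vl ← min(2, 4) = 2
lane  0: xor(0xf2,0x07) ⇒ 0xf5
lane  1: xor(0x79,0xde) ⇒ 0xa7
lane  2: tail/keep ⇒ 0x39
lane  3: tail/keep ⇒ 0xe8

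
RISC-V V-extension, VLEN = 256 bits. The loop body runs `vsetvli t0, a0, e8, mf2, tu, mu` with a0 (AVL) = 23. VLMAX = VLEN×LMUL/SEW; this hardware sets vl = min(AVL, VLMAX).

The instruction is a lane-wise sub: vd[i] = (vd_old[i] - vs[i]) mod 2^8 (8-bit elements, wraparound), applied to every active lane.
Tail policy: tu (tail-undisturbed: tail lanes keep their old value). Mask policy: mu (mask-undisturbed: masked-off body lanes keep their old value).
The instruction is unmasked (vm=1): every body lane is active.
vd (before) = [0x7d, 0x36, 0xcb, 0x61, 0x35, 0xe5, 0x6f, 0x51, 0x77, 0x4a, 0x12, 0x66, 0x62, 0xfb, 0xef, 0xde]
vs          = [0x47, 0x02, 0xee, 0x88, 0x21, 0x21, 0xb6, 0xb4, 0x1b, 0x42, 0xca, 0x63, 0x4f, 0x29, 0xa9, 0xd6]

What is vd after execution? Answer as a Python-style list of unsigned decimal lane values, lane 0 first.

vd = [54, 52, 221, 217, 20, 196, 185, 157, 92, 8, 72, 3, 19, 210, 70, 8]

lanes per group: 256·1/2/8 = 16
vl = min(AVL, VLMAX) = min(23, 16) = 16
lane  0: sub(0x7d,0x47) ⇒ 0x36
lane  1: sub(0x36,0x02) ⇒ 0x34
lane  2: sub(0xcb,0xee) ⇒ 0xdd
lane  3: sub(0x61,0x88) ⇒ 0xd9
lane  4: sub(0x35,0x21) ⇒ 0x14
lane  5: sub(0xe5,0x21) ⇒ 0xc4
lane  6: sub(0x6f,0xb6) ⇒ 0xb9
lane  7: sub(0x51,0xb4) ⇒ 0x9d
lane  8: sub(0x77,0x1b) ⇒ 0x5c
lane  9: sub(0x4a,0x42) ⇒ 0x08
lane 10: sub(0x12,0xca) ⇒ 0x48
lane 11: sub(0x66,0x63) ⇒ 0x03
lane 12: sub(0x62,0x4f) ⇒ 0x13
lane 13: sub(0xfb,0x29) ⇒ 0xd2
lane 14: sub(0xef,0xa9) ⇒ 0x46
lane 15: sub(0xde,0xd6) ⇒ 0x08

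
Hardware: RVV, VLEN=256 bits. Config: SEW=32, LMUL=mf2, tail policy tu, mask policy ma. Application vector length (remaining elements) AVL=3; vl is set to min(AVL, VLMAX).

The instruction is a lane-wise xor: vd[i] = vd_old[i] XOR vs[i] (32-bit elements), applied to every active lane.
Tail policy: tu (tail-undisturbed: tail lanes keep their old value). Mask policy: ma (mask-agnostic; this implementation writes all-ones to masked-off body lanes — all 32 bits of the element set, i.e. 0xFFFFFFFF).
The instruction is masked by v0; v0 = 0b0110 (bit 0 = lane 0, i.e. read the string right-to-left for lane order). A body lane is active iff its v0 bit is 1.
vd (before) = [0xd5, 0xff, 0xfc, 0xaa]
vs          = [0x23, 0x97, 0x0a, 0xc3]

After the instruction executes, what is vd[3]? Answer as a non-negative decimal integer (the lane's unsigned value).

vd[3] = 170

VLMAX = VLEN×LMUL/SEW = 256×1/2/32 = 4
AVL=3 ≤ VLMAX=4, so vl = 3
lane  0: mask-off/ones ⇒ 0xffffffff
lane  1: xor(0xff,0x97) ⇒ 0x68
lane  2: xor(0xfc,0x0a) ⇒ 0xf6
lane  3: tail/keep ⇒ 0xaa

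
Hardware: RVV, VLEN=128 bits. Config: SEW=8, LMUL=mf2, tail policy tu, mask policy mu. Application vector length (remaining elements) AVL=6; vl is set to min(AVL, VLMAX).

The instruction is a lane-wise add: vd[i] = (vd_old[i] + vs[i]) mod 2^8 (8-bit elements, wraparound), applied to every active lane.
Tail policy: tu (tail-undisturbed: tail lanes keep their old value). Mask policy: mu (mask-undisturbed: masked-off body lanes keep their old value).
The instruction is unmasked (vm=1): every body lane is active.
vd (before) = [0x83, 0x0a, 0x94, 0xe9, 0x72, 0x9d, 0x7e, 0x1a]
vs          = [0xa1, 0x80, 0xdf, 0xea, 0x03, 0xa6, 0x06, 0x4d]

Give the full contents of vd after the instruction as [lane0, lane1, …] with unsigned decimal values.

lanes per group: 128·1/2/8 = 8
vl = min(AVL, VLMAX) = min(6, 8) = 6
  i=0: add(0x83,0xa1) → 36
  i=1: add(0x0a,0x80) → 138
  i=2: add(0x94,0xdf) → 115
  i=3: add(0xe9,0xea) → 211
  i=4: add(0x72,0x03) → 117
  i=5: add(0x9d,0xa6) → 67
  i=6: tail/keep → 126
  i=7: tail/keep → 26

vd = [36, 138, 115, 211, 117, 67, 126, 26]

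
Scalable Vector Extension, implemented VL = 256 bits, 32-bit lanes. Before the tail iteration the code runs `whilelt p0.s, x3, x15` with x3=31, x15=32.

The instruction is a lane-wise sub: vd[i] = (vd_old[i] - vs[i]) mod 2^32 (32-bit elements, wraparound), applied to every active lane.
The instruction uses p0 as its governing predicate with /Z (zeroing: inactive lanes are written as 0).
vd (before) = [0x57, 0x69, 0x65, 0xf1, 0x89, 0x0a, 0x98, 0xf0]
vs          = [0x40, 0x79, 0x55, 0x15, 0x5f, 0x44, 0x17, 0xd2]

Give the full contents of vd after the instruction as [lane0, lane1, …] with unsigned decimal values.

vd = [23, 0, 0, 0, 0, 0, 0, 0]

lane count: 256 div 32 = 8
whilelt: lane j active iff 31+j < 32 → j < 1 → 1 active
[0] sub(0x57,0x40) = 0x17
[1] tail/zero = 0x00
[2] tail/zero = 0x00
[3] tail/zero = 0x00
[4] tail/zero = 0x00
[5] tail/zero = 0x00
[6] tail/zero = 0x00
[7] tail/zero = 0x00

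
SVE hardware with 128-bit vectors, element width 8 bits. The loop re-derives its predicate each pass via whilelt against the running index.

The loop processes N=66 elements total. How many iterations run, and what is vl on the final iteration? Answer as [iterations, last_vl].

[iterations, last_vl] = [5, 2]

128-bit reg / 8-bit elem → 16 lanes
iterations = ceil(66/16) = 5; final-pass vl = 2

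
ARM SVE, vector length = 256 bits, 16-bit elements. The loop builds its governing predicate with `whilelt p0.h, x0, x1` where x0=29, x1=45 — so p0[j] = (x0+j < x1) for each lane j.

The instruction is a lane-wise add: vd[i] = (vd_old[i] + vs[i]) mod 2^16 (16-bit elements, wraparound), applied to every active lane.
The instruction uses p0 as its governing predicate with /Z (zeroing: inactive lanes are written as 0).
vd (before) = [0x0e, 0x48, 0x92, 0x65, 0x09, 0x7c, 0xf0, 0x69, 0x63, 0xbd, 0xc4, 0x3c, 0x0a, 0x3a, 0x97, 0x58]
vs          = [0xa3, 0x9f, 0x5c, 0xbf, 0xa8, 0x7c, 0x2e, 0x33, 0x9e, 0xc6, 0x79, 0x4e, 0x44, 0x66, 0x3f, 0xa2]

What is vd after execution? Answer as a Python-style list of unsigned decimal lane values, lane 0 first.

vd = [177, 231, 238, 292, 177, 248, 286, 156, 257, 387, 317, 138, 78, 160, 214, 250]

256-bit reg / 16-bit elem → 16 lanes
p0[j] = (29+j < 45); true for j=0..15 → 16 lanes set
[0] add(0x0e,0xa3) = 0xb1
[1] add(0x48,0x9f) = 0xe7
[2] add(0x92,0x5c) = 0xee
[3] add(0x65,0xbf) = 0x124
[4] add(0x09,0xa8) = 0xb1
[5] add(0x7c,0x7c) = 0xf8
[6] add(0xf0,0x2e) = 0x11e
[7] add(0x69,0x33) = 0x9c
[8] add(0x63,0x9e) = 0x101
[9] add(0xbd,0xc6) = 0x183
[10] add(0xc4,0x79) = 0x13d
[11] add(0x3c,0x4e) = 0x8a
[12] add(0x0a,0x44) = 0x4e
[13] add(0x3a,0x66) = 0xa0
[14] add(0x97,0x3f) = 0xd6
[15] add(0x58,0xa2) = 0xfa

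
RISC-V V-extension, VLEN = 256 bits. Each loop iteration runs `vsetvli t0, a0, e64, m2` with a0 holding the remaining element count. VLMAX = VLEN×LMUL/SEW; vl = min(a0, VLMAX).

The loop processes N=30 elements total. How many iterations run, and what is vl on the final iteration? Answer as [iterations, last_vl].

[iterations, last_vl] = [4, 6]

VLMAX = (256 × 2) / 64 = 8 lanes
N=30: ⌈30/8⌉ = 4 iters; last vl = 30 − 3×8 = 6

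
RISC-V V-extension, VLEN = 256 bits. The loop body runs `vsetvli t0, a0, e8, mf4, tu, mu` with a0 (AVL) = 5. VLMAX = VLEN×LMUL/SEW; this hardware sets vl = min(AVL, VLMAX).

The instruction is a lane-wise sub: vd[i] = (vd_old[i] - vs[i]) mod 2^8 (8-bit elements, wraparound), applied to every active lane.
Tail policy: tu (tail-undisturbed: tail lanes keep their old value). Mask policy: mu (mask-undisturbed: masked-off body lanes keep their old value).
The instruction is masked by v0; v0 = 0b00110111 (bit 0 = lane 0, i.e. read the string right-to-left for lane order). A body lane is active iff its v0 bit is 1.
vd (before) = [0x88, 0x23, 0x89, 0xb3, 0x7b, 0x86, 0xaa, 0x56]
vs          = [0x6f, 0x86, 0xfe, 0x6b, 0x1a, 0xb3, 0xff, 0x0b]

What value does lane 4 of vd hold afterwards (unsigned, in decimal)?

VLMAX = VLEN×LMUL/SEW = 256×1/4/8 = 8
vl = min(AVL, VLMAX) = min(5, 8) = 5
vd[0] sub(0x88,0x6f) -> 0x19
vd[1] sub(0x23,0x86) -> 0x9d
vd[2] sub(0x89,0xfe) -> 0x8b
vd[3] mask-off/keep -> 0xb3
vd[4] sub(0x7b,0x1a) -> 0x61
vd[5] tail/keep -> 0x86
vd[6] tail/keep -> 0xaa
vd[7] tail/keep -> 0x56

vd[4] = 97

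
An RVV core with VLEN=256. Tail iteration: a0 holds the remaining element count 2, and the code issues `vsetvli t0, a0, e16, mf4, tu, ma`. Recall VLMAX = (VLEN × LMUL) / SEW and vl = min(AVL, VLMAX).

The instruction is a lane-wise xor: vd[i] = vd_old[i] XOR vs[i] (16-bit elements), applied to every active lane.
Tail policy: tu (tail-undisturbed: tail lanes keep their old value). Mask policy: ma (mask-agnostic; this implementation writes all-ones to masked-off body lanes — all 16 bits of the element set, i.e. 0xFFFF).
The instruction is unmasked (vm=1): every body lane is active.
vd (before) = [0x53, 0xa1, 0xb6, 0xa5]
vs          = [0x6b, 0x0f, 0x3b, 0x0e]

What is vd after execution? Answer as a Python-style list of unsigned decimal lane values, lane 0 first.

lanes per group: 256·1/4/16 = 4
AVL=2 ≤ VLMAX=4, so vl = 2
lane  0: xor(0x53,0x6b) ⇒ 0x38
lane  1: xor(0xa1,0x0f) ⇒ 0xae
lane  2: tail/keep ⇒ 0xb6
lane  3: tail/keep ⇒ 0xa5

vd = [56, 174, 182, 165]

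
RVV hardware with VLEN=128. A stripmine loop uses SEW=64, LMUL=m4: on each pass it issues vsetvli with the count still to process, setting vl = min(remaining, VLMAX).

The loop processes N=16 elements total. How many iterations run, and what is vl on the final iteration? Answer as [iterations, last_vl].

[iterations, last_vl] = [2, 8]

lanes per group: 128·4/64 = 8
N=16: ⌈16/8⌉ = 2 iters; last vl = 16 − 1×8 = 8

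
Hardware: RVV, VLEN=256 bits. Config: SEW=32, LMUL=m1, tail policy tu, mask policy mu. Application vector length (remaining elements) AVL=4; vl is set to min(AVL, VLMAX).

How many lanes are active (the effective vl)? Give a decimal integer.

lanes per group: 256·1/32 = 8
vl = min(AVL, VLMAX) = min(4, 8) = 4

vl = 4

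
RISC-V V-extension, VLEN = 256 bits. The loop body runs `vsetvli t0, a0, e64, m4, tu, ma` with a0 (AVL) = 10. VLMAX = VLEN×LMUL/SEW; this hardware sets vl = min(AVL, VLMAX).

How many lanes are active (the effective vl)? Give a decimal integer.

vl = 10

VLMAX = (256 × 4) / 64 = 16 lanes
vl = min(AVL, VLMAX) = min(10, 16) = 10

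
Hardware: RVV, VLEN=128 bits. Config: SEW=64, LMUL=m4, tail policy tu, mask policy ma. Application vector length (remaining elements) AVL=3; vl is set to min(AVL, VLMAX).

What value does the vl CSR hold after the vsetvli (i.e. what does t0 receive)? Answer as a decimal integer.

vl = 3

lanes per group: 128·4/64 = 8
AVL=3 ≤ VLMAX=8, so vl = 3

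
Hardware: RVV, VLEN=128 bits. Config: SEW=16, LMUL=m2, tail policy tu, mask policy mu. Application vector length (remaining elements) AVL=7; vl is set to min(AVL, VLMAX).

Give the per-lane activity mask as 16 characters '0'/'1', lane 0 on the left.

predicate = 1111111000000000

lanes per group: 128·2/16 = 16
vl ← min(7, 16) = 7
bits (lane 0 leftmost): 1111111000000000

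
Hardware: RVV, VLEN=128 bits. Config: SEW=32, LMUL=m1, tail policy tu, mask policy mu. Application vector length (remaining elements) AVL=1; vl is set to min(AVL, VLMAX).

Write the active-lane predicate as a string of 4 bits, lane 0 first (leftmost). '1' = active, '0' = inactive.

VLMAX = VLEN×LMUL/SEW = 128×1/32 = 4
vl ← min(1, 4) = 1
bits (lane 0 leftmost): 1000

predicate = 1000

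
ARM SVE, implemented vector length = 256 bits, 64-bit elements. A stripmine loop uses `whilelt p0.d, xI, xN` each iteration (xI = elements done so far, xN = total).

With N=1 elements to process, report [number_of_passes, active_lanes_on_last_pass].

[iterations, last_vl] = [1, 1]

256-bit reg / 64-bit elem → 4 lanes
N=1: ⌈1/4⌉ = 1 iters; last vl = 1 − 0×4 = 1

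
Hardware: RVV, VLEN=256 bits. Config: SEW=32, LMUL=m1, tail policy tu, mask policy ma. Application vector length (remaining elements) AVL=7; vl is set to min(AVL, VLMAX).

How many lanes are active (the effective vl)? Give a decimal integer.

vl = 7

lanes per group: 256·1/32 = 8
vl = min(AVL, VLMAX) = min(7, 8) = 7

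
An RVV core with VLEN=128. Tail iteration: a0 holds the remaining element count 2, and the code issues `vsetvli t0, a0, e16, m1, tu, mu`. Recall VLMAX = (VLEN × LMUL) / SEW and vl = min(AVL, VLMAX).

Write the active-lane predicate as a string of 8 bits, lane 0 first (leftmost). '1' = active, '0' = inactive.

VLMAX = (128 × 1) / 16 = 8 lanes
AVL=2 ≤ VLMAX=8, so vl = 2
bits (lane 0 leftmost): 11000000

predicate = 11000000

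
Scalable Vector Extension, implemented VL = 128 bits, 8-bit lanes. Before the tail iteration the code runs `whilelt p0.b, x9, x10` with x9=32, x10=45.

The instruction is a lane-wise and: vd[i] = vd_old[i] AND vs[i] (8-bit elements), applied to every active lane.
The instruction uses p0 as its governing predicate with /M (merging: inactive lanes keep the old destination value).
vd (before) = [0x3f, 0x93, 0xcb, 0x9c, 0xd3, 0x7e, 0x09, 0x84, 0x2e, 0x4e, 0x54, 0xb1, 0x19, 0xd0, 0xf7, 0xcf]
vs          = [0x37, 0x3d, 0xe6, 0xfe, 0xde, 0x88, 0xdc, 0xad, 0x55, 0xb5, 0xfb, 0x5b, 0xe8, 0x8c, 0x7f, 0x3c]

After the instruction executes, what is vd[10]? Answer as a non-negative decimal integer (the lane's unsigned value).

lane count: 128 div 8 = 16
whilelt: lane j active iff 32+j < 45 → j < 13 → 13 active
vd[0] and(0x3f,0x37) -> 0x37
vd[1] and(0x93,0x3d) -> 0x11
vd[2] and(0xcb,0xe6) -> 0xc2
vd[3] and(0x9c,0xfe) -> 0x9c
vd[4] and(0xd3,0xde) -> 0xd2
vd[5] and(0x7e,0x88) -> 0x08
vd[6] and(0x09,0xdc) -> 0x08
vd[7] and(0x84,0xad) -> 0x84
vd[8] and(0x2e,0x55) -> 0x04
vd[9] and(0x4e,0xb5) -> 0x04
vd[10] and(0x54,0xfb) -> 0x50
vd[11] and(0xb1,0x5b) -> 0x11
vd[12] and(0x19,0xe8) -> 0x08
vd[13] tail/keep -> 0xd0
vd[14] tail/keep -> 0xf7
vd[15] tail/keep -> 0xcf

vd[10] = 80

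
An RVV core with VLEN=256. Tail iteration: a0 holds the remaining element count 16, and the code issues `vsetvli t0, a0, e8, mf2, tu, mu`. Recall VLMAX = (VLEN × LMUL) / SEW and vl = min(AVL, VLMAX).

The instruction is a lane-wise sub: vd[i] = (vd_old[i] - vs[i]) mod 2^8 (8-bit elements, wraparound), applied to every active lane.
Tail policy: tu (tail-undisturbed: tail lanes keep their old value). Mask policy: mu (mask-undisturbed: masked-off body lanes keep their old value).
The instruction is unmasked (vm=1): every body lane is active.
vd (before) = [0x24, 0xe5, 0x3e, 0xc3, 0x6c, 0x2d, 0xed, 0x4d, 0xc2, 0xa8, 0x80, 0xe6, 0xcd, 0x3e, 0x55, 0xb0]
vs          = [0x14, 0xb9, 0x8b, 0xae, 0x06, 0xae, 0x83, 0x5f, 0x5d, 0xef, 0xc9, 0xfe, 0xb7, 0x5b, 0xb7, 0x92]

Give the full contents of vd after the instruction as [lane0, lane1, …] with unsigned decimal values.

VLMAX = VLEN×LMUL/SEW = 256×1/2/8 = 16
vl = min(AVL, VLMAX) = min(16, 16) = 16
lane  0: sub(0x24,0x14) ⇒ 0x10
lane  1: sub(0xe5,0xb9) ⇒ 0x2c
lane  2: sub(0x3e,0x8b) ⇒ 0xb3
lane  3: sub(0xc3,0xae) ⇒ 0x15
lane  4: sub(0x6c,0x06) ⇒ 0x66
lane  5: sub(0x2d,0xae) ⇒ 0x7f
lane  6: sub(0xed,0x83) ⇒ 0x6a
lane  7: sub(0x4d,0x5f) ⇒ 0xee
lane  8: sub(0xc2,0x5d) ⇒ 0x65
lane  9: sub(0xa8,0xef) ⇒ 0xb9
lane 10: sub(0x80,0xc9) ⇒ 0xb7
lane 11: sub(0xe6,0xfe) ⇒ 0xe8
lane 12: sub(0xcd,0xb7) ⇒ 0x16
lane 13: sub(0x3e,0x5b) ⇒ 0xe3
lane 14: sub(0x55,0xb7) ⇒ 0x9e
lane 15: sub(0xb0,0x92) ⇒ 0x1e

vd = [16, 44, 179, 21, 102, 127, 106, 238, 101, 185, 183, 232, 22, 227, 158, 30]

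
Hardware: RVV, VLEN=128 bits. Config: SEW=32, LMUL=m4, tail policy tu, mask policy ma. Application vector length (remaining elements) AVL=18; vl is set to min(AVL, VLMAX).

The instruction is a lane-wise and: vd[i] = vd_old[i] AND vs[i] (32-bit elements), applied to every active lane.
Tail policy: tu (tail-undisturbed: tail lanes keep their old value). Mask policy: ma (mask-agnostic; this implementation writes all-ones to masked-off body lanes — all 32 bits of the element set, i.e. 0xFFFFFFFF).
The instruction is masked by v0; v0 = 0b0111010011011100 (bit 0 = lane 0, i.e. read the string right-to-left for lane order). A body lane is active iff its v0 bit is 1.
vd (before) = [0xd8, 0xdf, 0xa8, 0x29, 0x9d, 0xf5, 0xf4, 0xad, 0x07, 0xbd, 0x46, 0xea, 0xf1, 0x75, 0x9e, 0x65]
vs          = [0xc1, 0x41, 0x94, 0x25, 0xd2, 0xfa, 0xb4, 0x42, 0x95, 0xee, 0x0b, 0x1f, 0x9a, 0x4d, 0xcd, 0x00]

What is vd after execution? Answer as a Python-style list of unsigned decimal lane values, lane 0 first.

lanes per group: 128·4/32 = 16
AVL=18 > VLMAX=16, so vl = 16
  i=0: mask-off/ones → 4294967295
  i=1: mask-off/ones → 4294967295
  i=2: and(0xa8,0x94) → 128
  i=3: and(0x29,0x25) → 33
  i=4: and(0x9d,0xd2) → 144
  i=5: mask-off/ones → 4294967295
  i=6: and(0xf4,0xb4) → 180
  i=7: and(0xad,0x42) → 0
  i=8: mask-off/ones → 4294967295
  i=9: mask-off/ones → 4294967295
  i=10: and(0x46,0x0b) → 2
  i=11: mask-off/ones → 4294967295
  i=12: and(0xf1,0x9a) → 144
  i=13: and(0x75,0x4d) → 69
  i=14: and(0x9e,0xcd) → 140
  i=15: mask-off/ones → 4294967295

vd = [4294967295, 4294967295, 128, 33, 144, 4294967295, 180, 0, 4294967295, 4294967295, 2, 4294967295, 144, 69, 140, 4294967295]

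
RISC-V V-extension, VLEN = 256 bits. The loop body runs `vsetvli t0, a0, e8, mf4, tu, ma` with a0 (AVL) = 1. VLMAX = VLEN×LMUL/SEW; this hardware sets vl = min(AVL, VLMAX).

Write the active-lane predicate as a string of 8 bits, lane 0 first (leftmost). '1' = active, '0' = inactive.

lanes per group: 256·1/4/8 = 8
AVL=1 ≤ VLMAX=8, so vl = 1
bits (lane 0 leftmost): 10000000

predicate = 10000000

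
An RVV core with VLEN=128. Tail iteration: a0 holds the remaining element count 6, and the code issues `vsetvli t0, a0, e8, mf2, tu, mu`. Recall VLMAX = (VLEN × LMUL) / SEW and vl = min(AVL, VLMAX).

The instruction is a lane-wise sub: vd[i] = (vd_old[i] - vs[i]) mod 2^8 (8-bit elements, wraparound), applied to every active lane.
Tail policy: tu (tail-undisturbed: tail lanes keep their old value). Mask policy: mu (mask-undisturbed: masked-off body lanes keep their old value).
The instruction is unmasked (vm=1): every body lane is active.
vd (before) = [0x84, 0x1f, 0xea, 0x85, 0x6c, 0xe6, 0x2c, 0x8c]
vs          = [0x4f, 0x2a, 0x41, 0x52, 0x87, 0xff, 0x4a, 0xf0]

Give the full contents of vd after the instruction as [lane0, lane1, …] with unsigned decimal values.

VLMAX = (128 × 1/2) / 8 = 8 lanes
vl = min(AVL, VLMAX) = min(6, 8) = 6
vd[0] sub(0x84,0x4f) -> 0x35
vd[1] sub(0x1f,0x2a) -> 0xf5
vd[2] sub(0xea,0x41) -> 0xa9
vd[3] sub(0x85,0x52) -> 0x33
vd[4] sub(0x6c,0x87) -> 0xe5
vd[5] sub(0xe6,0xff) -> 0xe7
vd[6] tail/keep -> 0x2c
vd[7] tail/keep -> 0x8c

vd = [53, 245, 169, 51, 229, 231, 44, 140]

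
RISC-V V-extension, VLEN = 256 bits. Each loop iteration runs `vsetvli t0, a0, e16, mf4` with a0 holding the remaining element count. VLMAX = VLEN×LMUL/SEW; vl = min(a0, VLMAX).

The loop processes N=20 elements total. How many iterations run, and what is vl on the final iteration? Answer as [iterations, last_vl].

VLMAX = VLEN×LMUL/SEW = 256×1/4/16 = 4
iterations = ceil(20/4) = 5; final-pass vl = 4

[iterations, last_vl] = [5, 4]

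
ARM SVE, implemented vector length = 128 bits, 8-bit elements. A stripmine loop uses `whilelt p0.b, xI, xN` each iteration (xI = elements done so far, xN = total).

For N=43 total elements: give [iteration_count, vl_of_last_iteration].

[iterations, last_vl] = [3, 11]

lane count: 128 div 8 = 16
43 elements at 16/iter → 3 passes, remainder 11 on the last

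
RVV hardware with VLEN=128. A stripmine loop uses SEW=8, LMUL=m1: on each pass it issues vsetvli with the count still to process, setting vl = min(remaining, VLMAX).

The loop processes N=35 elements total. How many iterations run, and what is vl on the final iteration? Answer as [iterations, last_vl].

lanes per group: 128·1/8 = 16
35 elements at 16/iter → 3 passes, remainder 3 on the last

[iterations, last_vl] = [3, 3]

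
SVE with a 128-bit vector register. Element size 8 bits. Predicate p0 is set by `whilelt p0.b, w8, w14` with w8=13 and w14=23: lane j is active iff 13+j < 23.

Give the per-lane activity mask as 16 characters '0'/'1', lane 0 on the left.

predicate = 1111111111000000

lane count: 128 div 8 = 16
active while 13+j < 23, i.e. j ∈ [0,10) capped at 16 ⇒ 10
bits (lane 0 leftmost): 1111111111000000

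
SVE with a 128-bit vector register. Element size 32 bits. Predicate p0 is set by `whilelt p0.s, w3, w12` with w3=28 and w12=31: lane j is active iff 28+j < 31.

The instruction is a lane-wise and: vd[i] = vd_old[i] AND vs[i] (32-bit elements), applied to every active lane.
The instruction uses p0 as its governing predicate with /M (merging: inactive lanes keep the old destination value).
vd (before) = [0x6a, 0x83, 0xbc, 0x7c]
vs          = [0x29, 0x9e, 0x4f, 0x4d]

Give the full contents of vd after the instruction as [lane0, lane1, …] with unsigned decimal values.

vd = [40, 130, 12, 124]

128-bit reg / 32-bit elem → 4 lanes
p0[j] = (28+j < 31); true for j=0..2 → 3 lanes set
vd[0] and(0x6a,0x29) -> 0x28
vd[1] and(0x83,0x9e) -> 0x82
vd[2] and(0xbc,0x4f) -> 0x0c
vd[3] tail/keep -> 0x7c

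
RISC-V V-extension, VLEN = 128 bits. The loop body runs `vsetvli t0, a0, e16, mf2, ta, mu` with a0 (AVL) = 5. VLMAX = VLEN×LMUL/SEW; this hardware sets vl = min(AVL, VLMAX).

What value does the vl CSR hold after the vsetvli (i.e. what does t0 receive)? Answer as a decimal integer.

VLMAX = (128 × 1/2) / 16 = 4 lanes
vl = min(AVL, VLMAX) = min(5, 4) = 4

vl = 4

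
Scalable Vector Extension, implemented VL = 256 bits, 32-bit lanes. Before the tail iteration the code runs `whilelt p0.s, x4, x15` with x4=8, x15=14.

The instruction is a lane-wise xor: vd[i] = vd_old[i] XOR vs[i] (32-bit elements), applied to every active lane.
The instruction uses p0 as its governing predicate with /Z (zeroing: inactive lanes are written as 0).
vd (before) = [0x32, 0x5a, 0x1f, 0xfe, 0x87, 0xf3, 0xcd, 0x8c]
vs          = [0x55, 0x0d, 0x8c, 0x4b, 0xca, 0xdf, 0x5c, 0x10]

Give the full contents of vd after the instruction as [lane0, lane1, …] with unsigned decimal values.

vd = [103, 87, 147, 181, 77, 44, 0, 0]

lane count: 256 div 32 = 8
p0[j] = (8+j < 14); true for j=0..5 → 6 lanes set
  i=0: xor(0x32,0x55) → 103
  i=1: xor(0x5a,0x0d) → 87
  i=2: xor(0x1f,0x8c) → 147
  i=3: xor(0xfe,0x4b) → 181
  i=4: xor(0x87,0xca) → 77
  i=5: xor(0xf3,0xdf) → 44
  i=6: tail/zero → 0
  i=7: tail/zero → 0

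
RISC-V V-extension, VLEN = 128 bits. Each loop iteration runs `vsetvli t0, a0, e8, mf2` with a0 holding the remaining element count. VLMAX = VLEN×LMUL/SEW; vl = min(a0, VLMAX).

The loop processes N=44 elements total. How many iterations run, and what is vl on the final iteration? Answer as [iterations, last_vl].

lanes per group: 128·1/2/8 = 8
N=44: ⌈44/8⌉ = 6 iters; last vl = 44 − 5×8 = 4

[iterations, last_vl] = [6, 4]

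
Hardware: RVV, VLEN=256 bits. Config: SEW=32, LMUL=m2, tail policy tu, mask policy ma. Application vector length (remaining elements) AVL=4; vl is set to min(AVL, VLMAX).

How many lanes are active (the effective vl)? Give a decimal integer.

VLMAX = VLEN×LMUL/SEW = 256×2/32 = 16
vl = min(AVL, VLMAX) = min(4, 16) = 4

vl = 4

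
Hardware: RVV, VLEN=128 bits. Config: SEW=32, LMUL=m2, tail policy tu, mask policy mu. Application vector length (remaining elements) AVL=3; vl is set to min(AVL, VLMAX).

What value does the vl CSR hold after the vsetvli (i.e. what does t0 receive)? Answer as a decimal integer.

vl = 3

VLMAX = VLEN×LMUL/SEW = 128×2/32 = 8
AVL=3 ≤ VLMAX=8, so vl = 3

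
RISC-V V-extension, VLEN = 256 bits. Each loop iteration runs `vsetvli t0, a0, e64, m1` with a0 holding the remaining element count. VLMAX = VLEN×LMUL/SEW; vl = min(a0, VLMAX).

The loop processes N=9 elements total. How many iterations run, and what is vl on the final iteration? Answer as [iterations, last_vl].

[iterations, last_vl] = [3, 1]

VLMAX = VLEN×LMUL/SEW = 256×1/64 = 4
iterations = ceil(9/4) = 3; final-pass vl = 1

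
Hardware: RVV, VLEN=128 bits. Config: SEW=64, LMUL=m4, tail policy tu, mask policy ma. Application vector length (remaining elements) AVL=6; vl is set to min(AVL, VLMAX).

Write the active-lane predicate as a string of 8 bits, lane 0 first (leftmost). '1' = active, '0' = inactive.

predicate = 11111100

lanes per group: 128·4/64 = 8
vl ← min(6, 8) = 6
bits (lane 0 leftmost): 11111100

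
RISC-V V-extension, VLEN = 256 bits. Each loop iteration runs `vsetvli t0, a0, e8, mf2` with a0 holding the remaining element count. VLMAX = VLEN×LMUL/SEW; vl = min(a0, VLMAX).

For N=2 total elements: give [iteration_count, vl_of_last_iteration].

[iterations, last_vl] = [1, 2]

lanes per group: 256·1/2/8 = 16
iterations = ceil(2/16) = 1; final-pass vl = 2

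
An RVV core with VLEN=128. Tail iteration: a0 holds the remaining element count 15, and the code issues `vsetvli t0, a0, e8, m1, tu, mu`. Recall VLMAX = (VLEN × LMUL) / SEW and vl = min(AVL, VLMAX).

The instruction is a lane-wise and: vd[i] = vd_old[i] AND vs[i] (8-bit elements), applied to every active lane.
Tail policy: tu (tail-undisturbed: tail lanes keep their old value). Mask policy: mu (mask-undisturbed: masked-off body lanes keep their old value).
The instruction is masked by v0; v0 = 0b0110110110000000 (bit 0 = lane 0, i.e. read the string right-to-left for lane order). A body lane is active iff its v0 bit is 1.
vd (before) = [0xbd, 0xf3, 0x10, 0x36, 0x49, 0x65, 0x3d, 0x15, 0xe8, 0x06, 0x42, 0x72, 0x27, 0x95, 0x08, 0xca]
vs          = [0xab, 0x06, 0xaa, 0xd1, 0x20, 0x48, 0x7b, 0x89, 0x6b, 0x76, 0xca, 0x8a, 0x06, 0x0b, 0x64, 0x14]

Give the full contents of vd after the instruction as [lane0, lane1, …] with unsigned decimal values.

vd = [189, 243, 16, 54, 73, 101, 61, 1, 104, 6, 66, 2, 39, 1, 0, 202]

VLMAX = (128 × 1) / 8 = 16 lanes
vl ← min(15, 16) = 15
lane  0: mask-off/keep ⇒ 0xbd
lane  1: mask-off/keep ⇒ 0xf3
lane  2: mask-off/keep ⇒ 0x10
lane  3: mask-off/keep ⇒ 0x36
lane  4: mask-off/keep ⇒ 0x49
lane  5: mask-off/keep ⇒ 0x65
lane  6: mask-off/keep ⇒ 0x3d
lane  7: and(0x15,0x89) ⇒ 0x01
lane  8: and(0xe8,0x6b) ⇒ 0x68
lane  9: mask-off/keep ⇒ 0x06
lane 10: and(0x42,0xca) ⇒ 0x42
lane 11: and(0x72,0x8a) ⇒ 0x02
lane 12: mask-off/keep ⇒ 0x27
lane 13: and(0x95,0x0b) ⇒ 0x01
lane 14: and(0x08,0x64) ⇒ 0x00
lane 15: tail/keep ⇒ 0xca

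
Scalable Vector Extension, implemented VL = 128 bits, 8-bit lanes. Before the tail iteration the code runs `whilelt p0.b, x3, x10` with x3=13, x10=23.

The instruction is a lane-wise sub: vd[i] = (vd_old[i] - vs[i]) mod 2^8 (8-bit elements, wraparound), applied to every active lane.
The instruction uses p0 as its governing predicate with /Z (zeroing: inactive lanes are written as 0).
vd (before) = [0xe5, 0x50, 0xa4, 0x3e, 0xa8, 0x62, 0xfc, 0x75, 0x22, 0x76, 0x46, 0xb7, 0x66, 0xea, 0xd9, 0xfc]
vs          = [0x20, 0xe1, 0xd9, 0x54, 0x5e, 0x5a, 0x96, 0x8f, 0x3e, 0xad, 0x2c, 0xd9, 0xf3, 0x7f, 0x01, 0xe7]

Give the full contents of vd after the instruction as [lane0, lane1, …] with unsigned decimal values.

vd = [197, 111, 203, 234, 74, 8, 102, 230, 228, 201, 0, 0, 0, 0, 0, 0]

lane count: 128 div 8 = 16
p0[j] = (13+j < 23); true for j=0..9 → 10 lanes set
[0] sub(0xe5,0x20) = 0xc5
[1] sub(0x50,0xe1) = 0x6f
[2] sub(0xa4,0xd9) = 0xcb
[3] sub(0x3e,0x54) = 0xea
[4] sub(0xa8,0x5e) = 0x4a
[5] sub(0x62,0x5a) = 0x08
[6] sub(0xfc,0x96) = 0x66
[7] sub(0x75,0x8f) = 0xe6
[8] sub(0x22,0x3e) = 0xe4
[9] sub(0x76,0xad) = 0xc9
[10] tail/zero = 0x00
[11] tail/zero = 0x00
[12] tail/zero = 0x00
[13] tail/zero = 0x00
[14] tail/zero = 0x00
[15] tail/zero = 0x00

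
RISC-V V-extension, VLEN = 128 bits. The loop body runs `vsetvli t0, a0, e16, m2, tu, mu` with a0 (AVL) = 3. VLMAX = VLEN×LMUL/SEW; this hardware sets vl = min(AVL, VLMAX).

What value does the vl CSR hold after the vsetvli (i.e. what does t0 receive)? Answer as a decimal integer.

lanes per group: 128·2/16 = 16
AVL=3 ≤ VLMAX=16, so vl = 3

vl = 3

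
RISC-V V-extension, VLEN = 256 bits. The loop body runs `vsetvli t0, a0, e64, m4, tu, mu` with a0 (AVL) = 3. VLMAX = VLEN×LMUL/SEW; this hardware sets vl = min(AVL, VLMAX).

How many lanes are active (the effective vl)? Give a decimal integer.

VLMAX = (256 × 4) / 64 = 16 lanes
vl ← min(3, 16) = 3

vl = 3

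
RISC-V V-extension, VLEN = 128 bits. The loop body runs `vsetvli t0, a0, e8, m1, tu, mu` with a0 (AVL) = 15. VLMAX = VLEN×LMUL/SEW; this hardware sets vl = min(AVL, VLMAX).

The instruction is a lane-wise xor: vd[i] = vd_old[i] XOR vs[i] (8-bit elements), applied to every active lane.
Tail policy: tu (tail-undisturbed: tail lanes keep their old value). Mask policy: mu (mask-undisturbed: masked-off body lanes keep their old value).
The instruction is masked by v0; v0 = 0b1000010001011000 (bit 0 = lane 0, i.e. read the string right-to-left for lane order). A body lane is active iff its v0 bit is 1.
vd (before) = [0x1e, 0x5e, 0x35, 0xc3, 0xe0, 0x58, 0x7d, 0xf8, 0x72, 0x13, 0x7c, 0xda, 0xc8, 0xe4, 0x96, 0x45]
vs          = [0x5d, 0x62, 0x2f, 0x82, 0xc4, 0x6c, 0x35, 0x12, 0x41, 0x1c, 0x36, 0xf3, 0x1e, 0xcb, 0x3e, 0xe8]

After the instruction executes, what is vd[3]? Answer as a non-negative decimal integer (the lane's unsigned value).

VLMAX = (128 × 1) / 8 = 16 lanes
vl = min(AVL, VLMAX) = min(15, 16) = 15
vd[0] mask-off/keep -> 0x1e
vd[1] mask-off/keep -> 0x5e
vd[2] mask-off/keep -> 0x35
vd[3] xor(0xc3,0x82) -> 0x41
vd[4] xor(0xe0,0xc4) -> 0x24
vd[5] mask-off/keep -> 0x58
vd[6] xor(0x7d,0x35) -> 0x48
vd[7] mask-off/keep -> 0xf8
vd[8] mask-off/keep -> 0x72
vd[9] mask-off/keep -> 0x13
vd[10] xor(0x7c,0x36) -> 0x4a
vd[11] mask-off/keep -> 0xda
vd[12] mask-off/keep -> 0xc8
vd[13] mask-off/keep -> 0xe4
vd[14] mask-off/keep -> 0x96
vd[15] tail/keep -> 0x45

vd[3] = 65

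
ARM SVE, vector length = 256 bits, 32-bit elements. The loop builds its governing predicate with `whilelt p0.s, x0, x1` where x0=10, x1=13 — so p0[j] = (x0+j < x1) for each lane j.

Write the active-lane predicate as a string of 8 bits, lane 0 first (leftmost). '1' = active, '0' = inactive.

predicate = 11100000

register lanes = 256/32 = 8
p0[j] = (10+j < 13); true for j=0..2 → 3 lanes set
bits (lane 0 leftmost): 11100000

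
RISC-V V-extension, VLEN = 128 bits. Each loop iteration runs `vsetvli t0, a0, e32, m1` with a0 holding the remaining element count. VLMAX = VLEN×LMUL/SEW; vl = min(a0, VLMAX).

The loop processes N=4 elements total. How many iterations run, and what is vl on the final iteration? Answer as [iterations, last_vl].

[iterations, last_vl] = [1, 4]

lanes per group: 128·1/32 = 4
4 elements at 4/iter → 1 passes, remainder 4 on the last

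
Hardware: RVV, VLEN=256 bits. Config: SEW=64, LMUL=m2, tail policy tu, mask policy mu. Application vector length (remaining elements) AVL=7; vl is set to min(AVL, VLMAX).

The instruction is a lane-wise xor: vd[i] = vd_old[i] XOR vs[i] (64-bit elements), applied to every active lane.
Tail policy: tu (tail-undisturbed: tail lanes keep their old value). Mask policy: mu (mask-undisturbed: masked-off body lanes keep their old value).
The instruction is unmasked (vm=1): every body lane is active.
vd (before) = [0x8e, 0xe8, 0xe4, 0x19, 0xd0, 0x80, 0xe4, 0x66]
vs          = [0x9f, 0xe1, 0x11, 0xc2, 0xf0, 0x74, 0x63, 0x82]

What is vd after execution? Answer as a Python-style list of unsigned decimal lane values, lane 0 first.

VLMAX = (256 × 2) / 64 = 8 lanes
AVL=7 ≤ VLMAX=8, so vl = 7
lane  0: xor(0x8e,0x9f) ⇒ 0x11
lane  1: xor(0xe8,0xe1) ⇒ 0x09
lane  2: xor(0xe4,0x11) ⇒ 0xf5
lane  3: xor(0x19,0xc2) ⇒ 0xdb
lane  4: xor(0xd0,0xf0) ⇒ 0x20
lane  5: xor(0x80,0x74) ⇒ 0xf4
lane  6: xor(0xe4,0x63) ⇒ 0x87
lane  7: tail/keep ⇒ 0x66

vd = [17, 9, 245, 219, 32, 244, 135, 102]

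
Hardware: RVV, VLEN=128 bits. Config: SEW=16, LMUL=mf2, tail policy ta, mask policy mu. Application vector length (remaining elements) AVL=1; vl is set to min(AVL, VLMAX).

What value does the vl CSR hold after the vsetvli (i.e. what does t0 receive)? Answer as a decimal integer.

VLMAX = (128 × 1/2) / 16 = 4 lanes
vl ← min(1, 4) = 1

vl = 1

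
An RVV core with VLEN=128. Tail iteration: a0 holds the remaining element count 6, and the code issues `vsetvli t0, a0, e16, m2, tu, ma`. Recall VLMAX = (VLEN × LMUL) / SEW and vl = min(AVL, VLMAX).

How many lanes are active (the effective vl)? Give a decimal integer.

vl = 6

VLMAX = VLEN×LMUL/SEW = 128×2/16 = 16
AVL=6 ≤ VLMAX=16, so vl = 6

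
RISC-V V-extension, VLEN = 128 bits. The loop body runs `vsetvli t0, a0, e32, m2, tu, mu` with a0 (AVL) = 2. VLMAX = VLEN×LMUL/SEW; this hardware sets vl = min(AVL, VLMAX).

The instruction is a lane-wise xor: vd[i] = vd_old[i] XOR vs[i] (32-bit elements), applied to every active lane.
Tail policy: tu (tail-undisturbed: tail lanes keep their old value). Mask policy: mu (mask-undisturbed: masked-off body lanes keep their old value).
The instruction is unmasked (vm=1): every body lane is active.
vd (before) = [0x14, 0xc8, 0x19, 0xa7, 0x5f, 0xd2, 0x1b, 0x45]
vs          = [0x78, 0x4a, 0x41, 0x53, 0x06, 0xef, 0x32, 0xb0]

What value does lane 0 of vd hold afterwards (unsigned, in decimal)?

VLMAX = (128 × 2) / 32 = 8 lanes
AVL=2 ≤ VLMAX=8, so vl = 2
vd[0] xor(0x14,0x78) -> 0x6c
vd[1] xor(0xc8,0x4a) -> 0x82
vd[2] tail/keep -> 0x19
vd[3] tail/keep -> 0xa7
vd[4] tail/keep -> 0x5f
vd[5] tail/keep -> 0xd2
vd[6] tail/keep -> 0x1b
vd[7] tail/keep -> 0x45

vd[0] = 108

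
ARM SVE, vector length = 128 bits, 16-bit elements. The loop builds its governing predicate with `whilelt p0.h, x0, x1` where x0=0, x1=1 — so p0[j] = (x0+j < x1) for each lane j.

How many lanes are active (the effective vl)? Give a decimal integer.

lane count: 128 div 16 = 8
p0[j] = (0+j < 1); true for j=0..0 → 1 lanes set

vl = 1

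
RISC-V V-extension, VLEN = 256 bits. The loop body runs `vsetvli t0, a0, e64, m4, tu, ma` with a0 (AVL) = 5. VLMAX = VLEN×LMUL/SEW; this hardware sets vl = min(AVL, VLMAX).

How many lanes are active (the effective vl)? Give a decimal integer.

vl = 5

VLMAX = (256 × 4) / 64 = 16 lanes
vl = min(AVL, VLMAX) = min(5, 16) = 5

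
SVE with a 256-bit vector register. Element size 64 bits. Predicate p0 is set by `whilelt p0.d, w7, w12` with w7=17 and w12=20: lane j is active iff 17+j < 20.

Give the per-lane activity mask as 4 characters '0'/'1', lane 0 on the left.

predicate = 1110

lane count: 256 div 64 = 4
whilelt: lane j active iff 17+j < 20 → j < 3 → 3 active
bits (lane 0 leftmost): 1110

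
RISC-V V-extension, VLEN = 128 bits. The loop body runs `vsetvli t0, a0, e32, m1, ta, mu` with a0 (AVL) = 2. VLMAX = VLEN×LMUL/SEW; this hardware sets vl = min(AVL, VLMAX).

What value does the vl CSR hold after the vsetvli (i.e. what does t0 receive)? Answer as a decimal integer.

VLMAX = VLEN×LMUL/SEW = 128×1/32 = 4
vl ← min(2, 4) = 2

vl = 2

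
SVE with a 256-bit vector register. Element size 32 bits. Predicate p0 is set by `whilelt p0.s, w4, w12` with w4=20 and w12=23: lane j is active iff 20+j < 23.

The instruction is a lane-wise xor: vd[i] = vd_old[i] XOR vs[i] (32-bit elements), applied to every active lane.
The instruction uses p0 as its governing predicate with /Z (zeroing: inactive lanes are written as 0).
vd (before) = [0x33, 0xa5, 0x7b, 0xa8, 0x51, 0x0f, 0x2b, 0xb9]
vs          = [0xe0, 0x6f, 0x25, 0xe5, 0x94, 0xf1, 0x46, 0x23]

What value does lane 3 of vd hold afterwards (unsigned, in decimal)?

vd[3] = 0

256-bit reg / 32-bit elem → 8 lanes
p0[j] = (20+j < 23); true for j=0..2 → 3 lanes set
  i=0: xor(0x33,0xe0) → 211
  i=1: xor(0xa5,0x6f) → 202
  i=2: xor(0x7b,0x25) → 94
  i=3: tail/zero → 0
  i=4: tail/zero → 0
  i=5: tail/zero → 0
  i=6: tail/zero → 0
  i=7: tail/zero → 0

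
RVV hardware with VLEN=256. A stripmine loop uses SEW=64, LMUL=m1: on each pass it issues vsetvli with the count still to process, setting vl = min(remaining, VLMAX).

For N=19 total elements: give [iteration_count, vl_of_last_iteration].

[iterations, last_vl] = [5, 3]

VLMAX = (256 × 1) / 64 = 4 lanes
19 elements at 4/iter → 5 passes, remainder 3 on the last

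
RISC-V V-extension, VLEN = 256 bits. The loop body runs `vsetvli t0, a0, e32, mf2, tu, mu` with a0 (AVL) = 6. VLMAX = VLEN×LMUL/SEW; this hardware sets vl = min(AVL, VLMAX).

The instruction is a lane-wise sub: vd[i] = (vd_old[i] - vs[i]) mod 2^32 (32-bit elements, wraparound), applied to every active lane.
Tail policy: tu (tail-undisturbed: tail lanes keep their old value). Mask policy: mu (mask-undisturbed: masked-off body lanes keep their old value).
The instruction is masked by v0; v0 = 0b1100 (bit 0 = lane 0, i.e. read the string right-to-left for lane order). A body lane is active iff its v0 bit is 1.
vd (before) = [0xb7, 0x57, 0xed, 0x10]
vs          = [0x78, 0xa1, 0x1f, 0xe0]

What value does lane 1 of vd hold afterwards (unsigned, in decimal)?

vd[1] = 87

VLMAX = VLEN×LMUL/SEW = 256×1/2/32 = 4
AVL=6 > VLMAX=4, so vl = 4
vd[0] mask-off/keep -> 0xb7
vd[1] mask-off/keep -> 0x57
vd[2] sub(0xed,0x1f) -> 0xce
vd[3] sub(0x10,0xe0) -> 0xffffff30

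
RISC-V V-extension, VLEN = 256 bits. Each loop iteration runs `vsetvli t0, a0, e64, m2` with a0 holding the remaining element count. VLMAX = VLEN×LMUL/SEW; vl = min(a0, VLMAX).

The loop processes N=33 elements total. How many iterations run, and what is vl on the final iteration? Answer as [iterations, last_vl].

lanes per group: 256·2/64 = 8
iterations = ceil(33/8) = 5; final-pass vl = 1

[iterations, last_vl] = [5, 1]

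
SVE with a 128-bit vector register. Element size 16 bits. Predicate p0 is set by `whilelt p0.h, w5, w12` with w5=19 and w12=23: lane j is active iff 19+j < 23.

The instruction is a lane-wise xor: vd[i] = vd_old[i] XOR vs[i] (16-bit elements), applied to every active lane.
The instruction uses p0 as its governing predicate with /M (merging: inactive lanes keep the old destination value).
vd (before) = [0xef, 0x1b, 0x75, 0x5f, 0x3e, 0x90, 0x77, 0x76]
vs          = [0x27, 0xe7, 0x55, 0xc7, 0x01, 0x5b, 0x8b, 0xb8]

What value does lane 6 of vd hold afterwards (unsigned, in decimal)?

128-bit reg / 16-bit elem → 8 lanes
p0[j] = (19+j < 23); true for j=0..3 → 4 lanes set
  i=0: xor(0xef,0x27) → 200
  i=1: xor(0x1b,0xe7) → 252
  i=2: xor(0x75,0x55) → 32
  i=3: xor(0x5f,0xc7) → 152
  i=4: tail/keep → 62
  i=5: tail/keep → 144
  i=6: tail/keep → 119
  i=7: tail/keep → 118

vd[6] = 119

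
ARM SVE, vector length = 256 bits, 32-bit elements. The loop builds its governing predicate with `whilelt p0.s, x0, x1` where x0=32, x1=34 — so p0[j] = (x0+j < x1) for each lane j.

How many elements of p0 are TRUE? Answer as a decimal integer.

lane count: 256 div 32 = 8
active while 32+j < 34, i.e. j ∈ [0,2) capped at 8 ⇒ 2

vl = 2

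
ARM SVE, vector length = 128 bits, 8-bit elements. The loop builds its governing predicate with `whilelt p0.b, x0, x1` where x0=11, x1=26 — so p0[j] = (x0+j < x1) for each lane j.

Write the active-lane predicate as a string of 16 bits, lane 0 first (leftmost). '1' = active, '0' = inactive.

128-bit reg / 8-bit elem → 16 lanes
p0[j] = (11+j < 26); true for j=0..14 → 15 lanes set
bits (lane 0 leftmost): 1111111111111110

predicate = 1111111111111110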